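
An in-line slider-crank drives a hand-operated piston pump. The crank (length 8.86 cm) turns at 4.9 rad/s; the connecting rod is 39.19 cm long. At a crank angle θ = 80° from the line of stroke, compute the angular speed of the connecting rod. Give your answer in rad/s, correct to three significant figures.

0.197

ω = 4.9 rad/s
The rod makes angle φ with the slider axis where L sinφ = r sinθ; differentiating, L cosφ·φ̇ = r ω cosθ.
L cosφ = √(L² − r² sin²θ) = 0.38206 m.
|ω_rod| = r ω |cosθ| / √(L² − r² sin²θ) = 0.0886·4.9·0.17365/0.38206 = 0.19732 rad/s.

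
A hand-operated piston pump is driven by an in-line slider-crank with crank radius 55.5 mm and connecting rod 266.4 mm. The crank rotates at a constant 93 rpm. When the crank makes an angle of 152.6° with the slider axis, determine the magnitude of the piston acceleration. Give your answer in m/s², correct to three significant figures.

ω = 2π·93/60 = 9.739 rad/s
x(θ) = r cosθ + √(L² − r² sin²θ); with ω constant, a = ω²·d²x/dθ².
d²x/dθ² = −r cosθ − r²(cos2θ)/√u − r⁴ sin²2θ/(4u^{3/2}),  u = L² − r² sin²θ = 0.0703166 m².
Substituting r = 0.0555 m, L = 0.2664 m, θ = 152.6°: d²x/dθ² = +0.042493 m.
a = ω²·d²x/dθ² = (9.739)²·(+0.042493) = +4.0303 m/s²;  |a| = 4.0303 m/s².

4.03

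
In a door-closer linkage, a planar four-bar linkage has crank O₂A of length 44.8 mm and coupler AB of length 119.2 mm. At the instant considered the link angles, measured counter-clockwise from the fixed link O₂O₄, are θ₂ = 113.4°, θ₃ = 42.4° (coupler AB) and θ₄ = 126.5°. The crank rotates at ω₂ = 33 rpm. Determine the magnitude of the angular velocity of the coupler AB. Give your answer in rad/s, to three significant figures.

ω₂ = 3.456 rad/s (from 33 rpm).
Differentiating the loop-closure r₂e^{iθ₂}+r₃e^{iθ₃}=r₁+r₄e^{iθ₄} gives r₂ω₂e^{iθ₂}+r₃ω₃e^{iθ₃}=r₄ω₄e^{iθ₄}.
Eliminating the other unknown: ω₃ = r₂ω₂ sin(θ₄−θ₂) / [r₃ sin(θ₃−θ₄)].
Numerator sine = +0.22665; denominator sine = -0.99470.
Result = 0.0448·3.456·(+0.22665) / (0.1192·(-0.99470)) = -0.29594 rad/s; magnitude 0.29594 rad/s.

0.296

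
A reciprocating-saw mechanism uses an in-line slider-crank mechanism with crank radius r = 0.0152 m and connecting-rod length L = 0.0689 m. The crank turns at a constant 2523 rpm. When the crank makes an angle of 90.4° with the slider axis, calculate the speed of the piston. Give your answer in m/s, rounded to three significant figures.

ω = 2π·2523/60 = 264.2 rad/s
For an in-line slider-crank, x = r cosθ + √(L² − r² sin²θ), so v = −rω sinθ·[1 + r cosθ/√(L² − r² sin²θ)].
With r = 0.0152 m, L = 0.0689 m, θ = 90.4°: √(L² − r² sin²θ) = 0.067203 m.
v = −0.0152·264.2·0.99998·[1 + 0.0152·-0.00698/0.067203] = -4.0095 m/s.
|v| = 4.0095 m/s.

4.01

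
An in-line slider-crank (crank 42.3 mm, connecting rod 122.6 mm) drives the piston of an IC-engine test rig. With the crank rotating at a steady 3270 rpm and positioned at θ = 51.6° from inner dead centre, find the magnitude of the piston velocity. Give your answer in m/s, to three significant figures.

13.9

ω = 2π·3270/60 = 342.4 rad/s
For an in-line slider-crank, x = r cosθ + √(L² − r² sin²θ), so v = −rω sinθ·[1 + r cosθ/√(L² − r² sin²θ)].
With r = 0.0423 m, L = 0.1226 m, θ = 51.6°: √(L² − r² sin²θ) = 0.11803 m.
v = −0.0423·342.4·0.78369·[1 + 0.0423·0.62115/0.11803] = -13.879 m/s.
|v| = 13.879 m/s.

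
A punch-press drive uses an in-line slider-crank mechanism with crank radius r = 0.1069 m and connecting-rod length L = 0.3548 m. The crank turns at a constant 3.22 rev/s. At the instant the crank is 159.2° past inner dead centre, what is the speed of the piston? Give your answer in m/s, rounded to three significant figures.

0.550

ω = 2π·3.22 = 20.23 rad/s
For an in-line slider-crank, x = r cosθ + √(L² − r² sin²θ), so v = −rω sinθ·[1 + r cosθ/√(L² − r² sin²θ)].
With r = 0.1069 m, L = 0.3548 m, θ = 159.2°: √(L² − r² sin²θ) = 0.35276 m.
v = −0.1069·20.23·0.35511·[1 + 0.1069·-0.93483/0.35276] = -0.55045 m/s.
|v| = 0.55045 m/s.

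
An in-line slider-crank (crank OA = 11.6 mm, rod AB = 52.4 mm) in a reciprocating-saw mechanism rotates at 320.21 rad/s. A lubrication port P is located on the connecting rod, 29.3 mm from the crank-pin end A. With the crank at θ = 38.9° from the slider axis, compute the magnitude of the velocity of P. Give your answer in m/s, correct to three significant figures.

2.86

ω = 320.2 rad/s.  Crank-pin speed |V_A| = rω = 3.7144 m/s, perpendicular to OA.
Rod angle: sinφ = −(r/L) sinθ ⇒ φ = -7.991°; ω_rod = −rω cosθ/√(L²−r²sin²θ) = -55.708 rad/s.
V_P = V_A + ω_rod × AP, with AP = 0.0293 m along the rod.
Components: V_Px = −rω sinθ − a·ω_rod·sinφ = -2.5594 m/s;  V_Py = rω cosθ + a·ω_rod·cosφ = +1.2744 m/s.
|V_P| = √(V_Px² + V_Py²) = 2.8591 m/s.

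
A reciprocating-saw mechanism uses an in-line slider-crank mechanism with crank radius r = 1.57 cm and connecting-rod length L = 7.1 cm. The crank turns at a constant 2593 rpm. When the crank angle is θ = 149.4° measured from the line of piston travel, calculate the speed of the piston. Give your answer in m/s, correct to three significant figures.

ω = 2π·2593/60 = 271.5 rad/s
For an in-line slider-crank, x = r cosθ + √(L² − r² sin²θ), so v = −rω sinθ·[1 + r cosθ/√(L² − r² sin²θ)].
With r = 0.0157 m, L = 0.071 m, θ = 149.4°: √(L² − r² sin²θ) = 0.070549 m.
v = −0.0157·271.5·0.50904·[1 + 0.0157·-0.86074/0.070549] = -1.7544 m/s.
|v| = 1.7544 m/s.

1.75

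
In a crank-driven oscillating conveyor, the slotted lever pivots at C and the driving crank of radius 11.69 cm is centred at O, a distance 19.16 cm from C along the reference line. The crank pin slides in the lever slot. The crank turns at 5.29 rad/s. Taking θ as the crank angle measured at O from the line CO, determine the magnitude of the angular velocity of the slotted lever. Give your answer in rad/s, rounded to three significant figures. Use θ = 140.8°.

ω = 5.29 rad/s
Crank pin A relative to C: A = (d + r cosθ, r sinθ); lever angle φ = atan2(r sinθ, d + r cosθ).
Differentiating tanφ: φ̇ = rω(d cosθ + r)/(d² + r² + 2dr cosθ).
d² + r² + 2dr cosθ = |CA|² = 0.0156617 m²;  d cosθ + r = -0.031579 m.
|ω_lever| = |0.1169·5.29·-0.031579| / 0.0156617 = 1.2469 rad/s.

1.25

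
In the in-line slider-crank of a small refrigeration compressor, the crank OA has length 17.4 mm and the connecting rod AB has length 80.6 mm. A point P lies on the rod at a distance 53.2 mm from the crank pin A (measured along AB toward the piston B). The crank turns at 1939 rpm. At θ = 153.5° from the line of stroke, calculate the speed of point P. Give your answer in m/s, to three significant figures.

1.74

ω = 203.1 rad/s.  Crank-pin speed |V_A| = rω = 3.5331 m/s, perpendicular to OA.
Rod angle: sinφ = −(r/L) sinθ ⇒ φ = -5.528°; ω_rod = −rω cosθ/√(L²−r²sin²θ) = +39.413 rad/s.
V_P = V_A + ω_rod × AP, with AP = 0.0532 m along the rod.
Components: V_Px = −rω sinθ − a·ω_rod·sinφ = -1.3745 m/s;  V_Py = rω cosθ + a·ω_rod·cosφ = -1.0749 m/s.
|V_P| = √(V_Px² + V_Py²) = 1.7449 m/s.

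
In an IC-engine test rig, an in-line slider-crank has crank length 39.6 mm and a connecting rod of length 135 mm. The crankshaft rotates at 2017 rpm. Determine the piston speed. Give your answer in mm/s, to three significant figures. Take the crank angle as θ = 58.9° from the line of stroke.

8280

ω = 2π·2017/60 = 211.2 rad/s
For an in-line slider-crank, x = r cosθ + √(L² − r² sin²θ), so v = −rω sinθ·[1 + r cosθ/√(L² − r² sin²θ)].
With r = 0.0396 m, L = 0.135 m, θ = 58.9°: √(L² − r² sin²θ) = 0.13067 m.
v = −0.0396·211.2·0.85627·[1 + 0.0396·0.51653/0.13067] = -8.2832 m/s.
|v| = 8.2832 m/s = 8283.2 mm/s.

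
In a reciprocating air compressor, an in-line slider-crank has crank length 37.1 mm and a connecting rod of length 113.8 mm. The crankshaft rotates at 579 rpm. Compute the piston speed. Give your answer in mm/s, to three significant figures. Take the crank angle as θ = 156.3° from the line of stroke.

632

ω = 2π·579/60 = 60.63 rad/s
For an in-line slider-crank, x = r cosθ + √(L² − r² sin²θ), so v = −rω sinθ·[1 + r cosθ/√(L² − r² sin²θ)].
With r = 0.0371 m, L = 0.1138 m, θ = 156.3°: √(L² − r² sin²θ) = 0.11282 m.
v = −0.0371·60.63·0.40195·[1 + 0.0371·-0.91566/0.11282] = -0.63191 m/s.
|v| = 0.63191 m/s = 631.91 mm/s.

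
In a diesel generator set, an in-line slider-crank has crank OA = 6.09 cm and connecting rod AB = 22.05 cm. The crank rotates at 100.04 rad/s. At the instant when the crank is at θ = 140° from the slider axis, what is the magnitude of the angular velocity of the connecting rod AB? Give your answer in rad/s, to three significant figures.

ω = 100 rad/s
The rod makes angle φ with the slider axis where L sinφ = r sinθ; differentiating, L cosφ·φ̇ = r ω cosθ.
L cosφ = √(L² − r² sin²θ) = 0.217 m.
|ω_rod| = r ω |cosθ| / √(L² − r² sin²θ) = 0.0609·100·0.76604/0.217 = 21.508 rad/s.

21.5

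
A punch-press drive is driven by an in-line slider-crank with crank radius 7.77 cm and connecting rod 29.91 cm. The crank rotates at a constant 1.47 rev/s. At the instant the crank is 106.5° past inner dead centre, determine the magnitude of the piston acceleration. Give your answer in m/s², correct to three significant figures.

3.36

ω = 2π·1.47 = 9.236 rad/s
x(θ) = r cosθ + √(L² − r² sin²θ); with ω constant, a = ω²·d²x/dθ².
d²x/dθ² = −r cosθ − r²(cos2θ)/√u − r⁴ sin²2θ/(4u^{3/2}),  u = L² − r² sin²θ = 0.0839105 m².
Substituting r = 0.0777 m, L = 0.2991 m, θ = 106.5°: d²x/dθ² = +0.039436 m.
a = ω²·d²x/dθ² = (9.236)²·(+0.039436) = +3.3643 m/s²;  |a| = 3.3643 m/s².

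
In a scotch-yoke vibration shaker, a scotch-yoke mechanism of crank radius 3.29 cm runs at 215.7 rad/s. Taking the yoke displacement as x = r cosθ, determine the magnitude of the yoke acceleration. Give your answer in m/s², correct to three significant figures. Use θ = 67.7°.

581

ω = 215.7 rad/s
x = r cosθ ⇒ ẍ = −rω² cosθ (ω constant).
|a| = rω²|cosθ| = 0.0329·(215.7)²·|cos 67.7°| = 580.84 m/s².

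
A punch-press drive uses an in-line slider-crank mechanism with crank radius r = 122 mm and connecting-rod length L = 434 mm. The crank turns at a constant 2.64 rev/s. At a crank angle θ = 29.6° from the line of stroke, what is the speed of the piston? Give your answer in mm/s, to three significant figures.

1250

ω = 2π·2.64 = 16.59 rad/s
For an in-line slider-crank, x = r cosθ + √(L² − r² sin²θ), so v = −rω sinθ·[1 + r cosθ/√(L² − r² sin²θ)].
With r = 0.122 m, L = 0.434 m, θ = 29.6°: √(L² − r² sin²θ) = 0.4298 m.
v = −0.122·16.59·0.49394·[1 + 0.122·0.86949/0.4298] = -1.2463 m/s.
|v| = 1.2463 m/s = 1246.3 mm/s.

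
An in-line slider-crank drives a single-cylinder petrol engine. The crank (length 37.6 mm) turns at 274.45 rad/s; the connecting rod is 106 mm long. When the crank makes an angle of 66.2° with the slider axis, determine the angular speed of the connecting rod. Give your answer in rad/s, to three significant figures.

ω = 274.4 rad/s
The rod makes angle φ with the slider axis where L sinφ = r sinθ; differentiating, L cosφ·φ̇ = r ω cosθ.
L cosφ = √(L² − r² sin²θ) = 0.10026 m.
|ω_rod| = r ω |cosθ| / √(L² − r² sin²θ) = 0.0376·274.4·0.40355/0.10026 = 41.534 rad/s.

41.5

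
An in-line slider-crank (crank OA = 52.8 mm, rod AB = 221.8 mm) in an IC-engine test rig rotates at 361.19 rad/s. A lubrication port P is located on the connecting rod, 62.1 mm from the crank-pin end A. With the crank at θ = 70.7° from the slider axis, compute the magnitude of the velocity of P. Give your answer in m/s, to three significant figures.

ω = 361.2 rad/s.  Crank-pin speed |V_A| = rω = 19.071 m/s, perpendicular to OA.
Rod angle: sinφ = −(r/L) sinθ ⇒ φ = -12.984°; ω_rod = −rω cosθ/√(L²−r²sin²θ) = -29.164 rad/s.
V_P = V_A + ω_rod × AP, with AP = 0.0621 m along the rod.
Components: V_Px = −rω sinθ − a·ω_rod·sinφ = -18.406 m/s;  V_Py = rω cosθ + a·ω_rod·cosφ = +4.5384 m/s.
|V_P| = √(V_Px² + V_Py²) = 18.957 m/s.

19.0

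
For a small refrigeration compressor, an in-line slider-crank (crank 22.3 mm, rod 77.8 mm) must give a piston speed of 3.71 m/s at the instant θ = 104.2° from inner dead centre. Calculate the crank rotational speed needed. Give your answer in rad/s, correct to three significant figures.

185

For an in-line slider-crank, |v_piston| = rω|sinθ|·[1 + r cosθ/√(L² − r² sin²θ)].
With r = 0.0223 m, L = 0.0778 m, θ = 104.2°: the bracketed kinematic factor |dx/dθ| = 0.020036 m.
ω = v/|dx/dθ| = 3.71/0.020036 = 185.16 rad/s.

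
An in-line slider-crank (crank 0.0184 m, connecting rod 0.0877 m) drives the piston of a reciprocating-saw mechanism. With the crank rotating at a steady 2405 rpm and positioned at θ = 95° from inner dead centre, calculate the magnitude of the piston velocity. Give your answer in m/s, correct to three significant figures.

ω = 2π·2405/60 = 251.9 rad/s
For an in-line slider-crank, x = r cosθ + √(L² − r² sin²θ), so v = −rω sinθ·[1 + r cosθ/√(L² − r² sin²θ)].
With r = 0.0184 m, L = 0.0877 m, θ = 95°: √(L² − r² sin²θ) = 0.085763 m.
v = −0.0184·251.9·0.99619·[1 + 0.0184·-0.08716/0.085763] = -4.5301 m/s.
|v| = 4.5301 m/s.

4.53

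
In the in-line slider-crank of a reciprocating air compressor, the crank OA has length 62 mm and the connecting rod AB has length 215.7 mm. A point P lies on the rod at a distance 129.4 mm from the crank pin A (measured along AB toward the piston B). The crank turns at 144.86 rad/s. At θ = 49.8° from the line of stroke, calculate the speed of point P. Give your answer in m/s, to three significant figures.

ω = 144.9 rad/s.  Crank-pin speed |V_A| = rω = 8.9813 m/s, perpendicular to OA.
Rod angle: sinφ = −(r/L) sinθ ⇒ φ = -12.682°; ω_rod = −rω cosθ/√(L²−r²sin²θ) = -27.548 rad/s.
V_P = V_A + ω_rod × AP, with AP = 0.1294 m along the rod.
Components: V_Px = −rω sinθ − a·ω_rod·sinφ = -7.6425 m/s;  V_Py = rω cosθ + a·ω_rod·cosφ = +2.3194 m/s.
|V_P| = √(V_Px² + V_Py²) = 7.9867 m/s.

7.99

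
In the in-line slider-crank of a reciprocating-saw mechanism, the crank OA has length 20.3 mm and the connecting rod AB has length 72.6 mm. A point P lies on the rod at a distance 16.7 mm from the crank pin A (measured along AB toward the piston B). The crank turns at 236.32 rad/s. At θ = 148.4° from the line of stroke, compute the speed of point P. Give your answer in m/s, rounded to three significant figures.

3.94

ω = 236.3 rad/s.  Crank-pin speed |V_A| = rω = 4.7973 m/s, perpendicular to OA.
Rod angle: sinφ = −(r/L) sinθ ⇒ φ = -8.425°; ω_rod = −rω cosθ/√(L²−r²sin²θ) = +56.895 rad/s.
V_P = V_A + ω_rod × AP, with AP = 0.0167 m along the rod.
Components: V_Px = −rω sinθ − a·ω_rod·sinφ = -2.3745 m/s;  V_Py = rω cosθ + a·ω_rod·cosφ = -3.1461 m/s.
|V_P| = √(V_Px² + V_Py²) = 3.9416 m/s.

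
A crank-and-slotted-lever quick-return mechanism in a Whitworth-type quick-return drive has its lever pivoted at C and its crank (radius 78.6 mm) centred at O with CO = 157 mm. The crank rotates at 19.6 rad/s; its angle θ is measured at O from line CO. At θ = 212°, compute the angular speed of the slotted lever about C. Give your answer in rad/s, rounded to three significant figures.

ω = 19.6 rad/s
Crank pin A relative to C: A = (d + r cosθ, r sinθ); lever angle φ = atan2(r sinθ, d + r cosθ).
Differentiating tanφ: φ̇ = rω(d cosθ + r)/(d² + r² + 2dr cosθ).
d² + r² + 2dr cosθ = |CA|² = 0.00989679 m²;  d cosθ + r = -0.054544 m.
|ω_lever| = |0.0786·19.6·-0.054544| / 0.00989679 = 8.4904 rad/s.

8.49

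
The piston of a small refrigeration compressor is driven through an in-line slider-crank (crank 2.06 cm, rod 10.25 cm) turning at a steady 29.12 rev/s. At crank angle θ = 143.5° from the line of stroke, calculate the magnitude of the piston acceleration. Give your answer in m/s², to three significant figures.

ω = 2π·29.1 = 183 rad/s
x(θ) = r cosθ + √(L² − r² sin²θ); with ω constant, a = ω²·d²x/dθ².
d²x/dθ² = −r cosθ − r²(cos2θ)/√u − r⁴ sin²2θ/(4u^{3/2}),  u = L² − r² sin²θ = 0.0103561 m².
Substituting r = 0.0206 m, L = 0.1025 m, θ = 143.5°: d²x/dθ² = +0.015301 m.
a = ω²·d²x/dθ² = (183)²·(+0.015301) = +512.23 m/s²;  |a| = 512.23 m/s².

512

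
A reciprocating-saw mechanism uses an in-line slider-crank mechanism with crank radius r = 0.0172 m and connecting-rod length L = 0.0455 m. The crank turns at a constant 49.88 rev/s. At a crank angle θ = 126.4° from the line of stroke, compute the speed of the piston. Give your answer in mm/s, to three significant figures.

3320

ω = 2π·49.9 = 313.4 rad/s
For an in-line slider-crank, x = r cosθ + √(L² − r² sin²θ), so v = −rω sinθ·[1 + r cosθ/√(L² − r² sin²θ)].
With r = 0.0172 m, L = 0.0455 m, θ = 126.4°: √(L² − r² sin²θ) = 0.043343 m.
v = −0.0172·313.4·0.80489·[1 + 0.0172·-0.59342/0.043343] = -3.3171 m/s.
|v| = 3.3171 m/s = 3317.1 mm/s.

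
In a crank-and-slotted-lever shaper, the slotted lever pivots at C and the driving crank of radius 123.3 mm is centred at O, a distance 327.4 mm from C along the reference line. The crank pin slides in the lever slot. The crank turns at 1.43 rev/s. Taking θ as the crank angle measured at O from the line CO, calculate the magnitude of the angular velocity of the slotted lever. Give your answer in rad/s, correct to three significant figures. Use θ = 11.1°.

2.44

ω = 8.985 rad/s (from 1.43 rev/s).
Crank pin A relative to C: A = (d + r cosθ, r sinθ); lever angle φ = atan2(r sinθ, d + r cosθ).
Differentiating tanφ: φ̇ = rω(d cosθ + r)/(d² + r² + 2dr cosθ).
d² + r² + 2dr cosθ = |CA|² = 0.20162 m²;  d cosθ + r = +0.44458 m.
|ω_lever| = |0.1233·8.985·+0.44458| / 0.20162 = 2.4428 rad/s.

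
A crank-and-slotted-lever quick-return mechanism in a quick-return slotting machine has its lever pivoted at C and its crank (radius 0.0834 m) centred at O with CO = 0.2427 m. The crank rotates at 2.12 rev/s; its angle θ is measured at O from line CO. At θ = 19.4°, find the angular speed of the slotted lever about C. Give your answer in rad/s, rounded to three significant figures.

ω = 13.32 rad/s (from 2.12 rev/s).
Crank pin A relative to C: A = (d + r cosθ, r sinθ); lever angle φ = atan2(r sinθ, d + r cosθ).
Differentiating tanφ: φ̇ = rω(d cosθ + r)/(d² + r² + 2dr cosθ).
d² + r² + 2dr cosθ = |CA|² = 0.104043 m²;  d cosθ + r = +0.31232 m.
|ω_lever| = |0.0834·13.32·+0.31232| / 0.104043 = 3.3348 rad/s.

3.33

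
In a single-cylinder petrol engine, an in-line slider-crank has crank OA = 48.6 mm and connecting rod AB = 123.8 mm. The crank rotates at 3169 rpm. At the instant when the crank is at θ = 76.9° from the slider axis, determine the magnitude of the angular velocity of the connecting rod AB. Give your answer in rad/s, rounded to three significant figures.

32.0

ω = 331.9 rad/s (converted from 3169 rpm).
The rod makes angle φ with the slider axis where L sinφ = r sinθ; differentiating, L cosφ·φ̇ = r ω cosθ.
L cosφ = √(L² − r² sin²θ) = 0.11439 m.
|ω_rod| = r ω |cosθ| / √(L² − r² sin²θ) = 0.0486·331.9·0.22665/0.11439 = 31.955 rad/s.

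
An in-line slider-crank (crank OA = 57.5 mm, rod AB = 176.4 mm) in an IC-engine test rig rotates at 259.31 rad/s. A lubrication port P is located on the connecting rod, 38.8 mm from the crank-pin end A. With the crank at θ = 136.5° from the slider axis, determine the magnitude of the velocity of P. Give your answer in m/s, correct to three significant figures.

ω = 259.3 rad/s.  Crank-pin speed |V_A| = rω = 14.91 m/s, perpendicular to OA.
Rod angle: sinφ = −(r/L) sinθ ⇒ φ = -12.966°; ω_rod = −rω cosθ/√(L²−r²sin²θ) = +62.917 rad/s.
V_P = V_A + ω_rod × AP, with AP = 0.0388 m along the rod.
Components: V_Px = −rω sinθ − a·ω_rod·sinφ = -9.7158 m/s;  V_Py = rω cosθ + a·ω_rod·cosφ = -8.4366 m/s.
|V_P| = √(V_Px² + V_Py²) = 12.868 m/s.

12.9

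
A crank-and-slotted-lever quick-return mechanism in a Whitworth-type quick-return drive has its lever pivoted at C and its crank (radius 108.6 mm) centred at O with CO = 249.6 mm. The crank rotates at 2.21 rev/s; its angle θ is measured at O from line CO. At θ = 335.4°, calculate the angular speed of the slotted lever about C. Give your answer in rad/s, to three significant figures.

ω = 13.89 rad/s (from 2.21 rev/s).
Crank pin A relative to C: A = (d + r cosθ, r sinθ); lever angle φ = atan2(r sinθ, d + r cosθ).
Differentiating tanφ: φ̇ = rω(d cosθ + r)/(d² + r² + 2dr cosθ).
d² + r² + 2dr cosθ = |CA|² = 0.123387 m²;  d cosθ + r = +0.33555 m.
|ω_lever| = |0.1086·13.89·+0.33555| / 0.123387 = 4.101 rad/s.

4.10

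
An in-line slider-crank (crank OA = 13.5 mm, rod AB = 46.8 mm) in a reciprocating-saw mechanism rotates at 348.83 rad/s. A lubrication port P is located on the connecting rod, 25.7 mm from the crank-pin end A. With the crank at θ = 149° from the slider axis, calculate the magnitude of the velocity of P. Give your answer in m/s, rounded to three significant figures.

2.77

ω = 348.8 rad/s.  Crank-pin speed |V_A| = rω = 4.7092 m/s, perpendicular to OA.
Rod angle: sinφ = −(r/L) sinθ ⇒ φ = -8.544°; ω_rod = −rω cosθ/√(L²−r²sin²θ) = +87.22 rad/s.
V_P = V_A + ω_rod × AP, with AP = 0.0257 m along the rod.
Components: V_Px = −rω sinθ − a·ω_rod·sinφ = -2.0924 m/s;  V_Py = rω cosθ + a·ω_rod·cosφ = -1.8199 m/s.
|V_P| = √(V_Px² + V_Py²) = 2.7731 m/s.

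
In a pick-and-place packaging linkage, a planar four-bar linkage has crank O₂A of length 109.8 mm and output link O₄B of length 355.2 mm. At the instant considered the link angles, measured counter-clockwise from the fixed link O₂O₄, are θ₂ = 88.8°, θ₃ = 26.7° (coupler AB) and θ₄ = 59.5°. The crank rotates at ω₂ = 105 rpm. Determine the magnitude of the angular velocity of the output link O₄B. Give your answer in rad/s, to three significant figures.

ω₂ = 11 rad/s (from 105 rpm).
Differentiating the loop-closure r₂e^{iθ₂}+r₃e^{iθ₃}=r₁+r₄e^{iθ₄} gives r₂ω₂e^{iθ₂}+r₃ω₃e^{iθ₃}=r₄ω₄e^{iθ₄}.
Eliminating the other unknown: ω₄ = r₂ω₂ sin(θ₂−θ₃) / [r₄ sin(θ₄−θ₃)].
Numerator sine = +0.88377; denominator sine = +0.54171.
Result = 0.1098·11·(+0.88377) / (0.3552·(+0.54171)) = +5.5452 rad/s; magnitude 5.5452 rad/s.

5.55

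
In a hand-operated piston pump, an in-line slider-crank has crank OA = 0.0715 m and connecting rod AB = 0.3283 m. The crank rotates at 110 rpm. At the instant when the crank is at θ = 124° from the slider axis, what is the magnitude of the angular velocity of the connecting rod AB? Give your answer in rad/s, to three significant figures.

1.43

ω = 11.52 rad/s (converted from 110 rpm).
The rod makes angle φ with the slider axis where L sinφ = r sinθ; differentiating, L cosφ·φ̇ = r ω cosθ.
L cosφ = √(L² − r² sin²θ) = 0.3229 m.
|ω_rod| = r ω |cosθ| / √(L² − r² sin²θ) = 0.0715·11.52·0.55919/0.3229 = 1.4263 rad/s.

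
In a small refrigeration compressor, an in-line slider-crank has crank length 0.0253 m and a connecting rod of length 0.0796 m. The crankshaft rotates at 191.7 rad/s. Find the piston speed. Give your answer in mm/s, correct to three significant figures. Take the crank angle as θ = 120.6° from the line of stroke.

ω = 191.7 rad/s
For an in-line slider-crank, x = r cosθ + √(L² − r² sin²θ), so v = −rω sinθ·[1 + r cosθ/√(L² − r² sin²θ)].
With r = 0.0253 m, L = 0.0796 m, θ = 120.6°: √(L² − r² sin²θ) = 0.076563 m.
v = −0.0253·191.7·0.86074·[1 + 0.0253·-0.50904/0.076563] = -3.4724 m/s.
|v| = 3.4724 m/s = 3472.4 mm/s.

3470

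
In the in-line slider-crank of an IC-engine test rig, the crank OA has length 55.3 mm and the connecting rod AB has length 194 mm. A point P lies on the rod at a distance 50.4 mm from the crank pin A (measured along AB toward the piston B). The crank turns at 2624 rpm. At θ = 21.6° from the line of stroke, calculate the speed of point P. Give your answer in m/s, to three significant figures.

ω = 274.8 rad/s.  Crank-pin speed |V_A| = rω = 15.196 m/s, perpendicular to OA.
Rod angle: sinφ = −(r/L) sinθ ⇒ φ = -6.023°; ω_rod = −rω cosθ/√(L²−r²sin²θ) = -73.232 rad/s.
V_P = V_A + ω_rod × AP, with AP = 0.0504 m along the rod.
Components: V_Px = −rω sinθ − a·ω_rod·sinφ = -5.9812 m/s;  V_Py = rω cosθ + a·ω_rod·cosφ = +10.458 m/s.
|V_P| = √(V_Px² + V_Py²) = 12.048 m/s.

12.0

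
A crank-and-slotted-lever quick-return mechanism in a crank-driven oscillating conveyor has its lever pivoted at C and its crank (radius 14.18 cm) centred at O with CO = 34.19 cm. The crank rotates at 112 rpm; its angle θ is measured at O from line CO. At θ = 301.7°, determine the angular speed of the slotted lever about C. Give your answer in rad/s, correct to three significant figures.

ω = 11.73 rad/s (from 112 rpm).
Crank pin A relative to C: A = (d + r cosθ, r sinθ); lever angle φ = atan2(r sinθ, d + r cosθ).
Differentiating tanφ: φ̇ = rω(d cosθ + r)/(d² + r² + 2dr cosθ).
d² + r² + 2dr cosθ = |CA|² = 0.187954 m²;  d cosθ + r = +0.32146 m.
|ω_lever| = |0.1418·11.73·+0.32146| / 0.187954 = 2.8444 rad/s.

2.84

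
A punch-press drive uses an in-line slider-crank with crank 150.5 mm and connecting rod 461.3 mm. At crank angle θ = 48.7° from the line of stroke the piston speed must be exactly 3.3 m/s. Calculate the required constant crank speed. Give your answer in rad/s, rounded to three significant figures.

23.9

For an in-line slider-crank, |v_piston| = rω|sinθ|·[1 + r cosθ/√(L² − r² sin²θ)].
With r = 0.1505 m, L = 0.4613 m, θ = 48.7°: the bracketed kinematic factor |dx/dθ| = 0.13818 m.
ω = v/|dx/dθ| = 3.3/0.13818 = 23.882 rad/s.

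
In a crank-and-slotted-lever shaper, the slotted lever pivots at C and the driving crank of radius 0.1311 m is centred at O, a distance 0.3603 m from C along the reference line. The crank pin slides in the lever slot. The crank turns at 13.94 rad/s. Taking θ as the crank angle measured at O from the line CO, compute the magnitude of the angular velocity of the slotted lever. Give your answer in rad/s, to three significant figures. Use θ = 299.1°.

2.90

ω = 13.94 rad/s
Crank pin A relative to C: A = (d + r cosθ, r sinθ); lever angle φ = atan2(r sinθ, d + r cosθ).
Differentiating tanφ: φ̇ = rω(d cosθ + r)/(d² + r² + 2dr cosθ).
d² + r² + 2dr cosθ = |CA|² = 0.192948 m²;  d cosθ + r = +0.30633 m.
|ω_lever| = |0.1311·13.94·+0.30633| / 0.192948 = 2.9014 rad/s.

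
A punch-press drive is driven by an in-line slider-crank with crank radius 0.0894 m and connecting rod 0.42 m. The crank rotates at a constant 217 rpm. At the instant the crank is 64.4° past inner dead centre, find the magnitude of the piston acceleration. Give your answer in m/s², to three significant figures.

ω = 2π·217/60 = 22.72 rad/s
x(θ) = r cosθ + √(L² − r² sin²θ); with ω constant, a = ω²·d²x/dθ².
d²x/dθ² = −r cosθ − r²(cos2θ)/√u − r⁴ sin²2θ/(4u^{3/2}),  u = L² − r² sin²θ = 0.1699 m².
Substituting r = 0.0894 m, L = 0.42 m, θ = 64.4°: d²x/dθ² = -0.026617 m.
a = ω²·d²x/dθ² = (22.72)²·(-0.026617) = -13.745 m/s²;  |a| = 13.745 m/s².

13.7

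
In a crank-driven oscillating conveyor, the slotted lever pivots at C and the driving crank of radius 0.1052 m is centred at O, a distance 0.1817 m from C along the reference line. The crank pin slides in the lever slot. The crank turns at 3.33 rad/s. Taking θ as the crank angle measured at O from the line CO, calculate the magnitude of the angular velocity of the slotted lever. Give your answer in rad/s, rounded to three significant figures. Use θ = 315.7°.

ω = 3.33 rad/s
Crank pin A relative to C: A = (d + r cosθ, r sinθ); lever angle φ = atan2(r sinθ, d + r cosθ).
Differentiating tanφ: φ̇ = rω(d cosθ + r)/(d² + r² + 2dr cosθ).
d² + r² + 2dr cosθ = |CA|² = 0.0714426 m²;  d cosθ + r = +0.23524 m.
|ω_lever| = |0.1052·3.33·+0.23524| / 0.0714426 = 1.1535 rad/s.

1.15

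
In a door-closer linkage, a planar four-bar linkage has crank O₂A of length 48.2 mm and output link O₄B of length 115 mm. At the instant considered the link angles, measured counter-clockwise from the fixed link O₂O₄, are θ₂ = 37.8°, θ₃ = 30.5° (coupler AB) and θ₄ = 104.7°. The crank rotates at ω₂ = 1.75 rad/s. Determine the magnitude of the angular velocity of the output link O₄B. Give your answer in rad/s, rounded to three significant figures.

0.0969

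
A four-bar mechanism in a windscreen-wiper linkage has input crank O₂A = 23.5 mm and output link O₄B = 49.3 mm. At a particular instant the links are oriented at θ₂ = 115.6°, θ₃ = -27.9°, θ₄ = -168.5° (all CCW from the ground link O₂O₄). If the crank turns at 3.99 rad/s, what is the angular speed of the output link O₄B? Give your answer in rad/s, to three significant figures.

ω₂ = 3.99 rad/s
Differentiating the loop-closure r₂e^{iθ₂}+r₃e^{iθ₃}=r₁+r₄e^{iθ₄} gives r₂ω₂e^{iθ₂}+r₃ω₃e^{iθ₃}=r₄ω₄e^{iθ₄}.
Eliminating the other unknown: ω₄ = r₂ω₂ sin(θ₂−θ₃) / [r₄ sin(θ₄−θ₃)].
Numerator sine = +0.59482; denominator sine = -0.63473.
Result = 0.0235·3.99·(+0.59482) / (0.0493·(-0.63473)) = -1.7823 rad/s; magnitude 1.7823 rad/s.

1.78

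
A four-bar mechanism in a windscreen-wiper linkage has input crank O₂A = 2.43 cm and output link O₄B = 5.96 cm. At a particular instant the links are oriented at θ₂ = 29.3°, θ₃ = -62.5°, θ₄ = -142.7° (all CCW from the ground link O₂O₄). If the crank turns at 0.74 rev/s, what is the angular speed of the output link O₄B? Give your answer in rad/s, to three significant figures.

1.92

ω₂ = 4.65 rad/s (from 0.74 rev/s).
Differentiating the loop-closure r₂e^{iθ₂}+r₃e^{iθ₃}=r₁+r₄e^{iθ₄} gives r₂ω₂e^{iθ₂}+r₃ω₃e^{iθ₃}=r₄ω₄e^{iθ₄}.
Eliminating the other unknown: ω₄ = r₂ω₂ sin(θ₂−θ₃) / [r₄ sin(θ₄−θ₃)].
Numerator sine = +0.99951; denominator sine = -0.98541.
Result = 0.0243·4.65·(+0.99951) / (0.0596·(-0.98541)) = -1.9228 rad/s; magnitude 1.9228 rad/s.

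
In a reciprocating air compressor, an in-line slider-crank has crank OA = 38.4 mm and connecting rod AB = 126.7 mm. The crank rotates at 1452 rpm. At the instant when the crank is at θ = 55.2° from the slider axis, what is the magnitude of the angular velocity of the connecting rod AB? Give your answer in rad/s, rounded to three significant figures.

ω = 152.1 rad/s (converted from 1452 rpm).
The rod makes angle φ with the slider axis where L sinφ = r sinθ; differentiating, L cosφ·φ̇ = r ω cosθ.
L cosφ = √(L² − r² sin²θ) = 0.12271 m.
|ω_rod| = r ω |cosθ| / √(L² − r² sin²θ) = 0.0384·152.1·0.57071/0.12271 = 27.155 rad/s.

27.2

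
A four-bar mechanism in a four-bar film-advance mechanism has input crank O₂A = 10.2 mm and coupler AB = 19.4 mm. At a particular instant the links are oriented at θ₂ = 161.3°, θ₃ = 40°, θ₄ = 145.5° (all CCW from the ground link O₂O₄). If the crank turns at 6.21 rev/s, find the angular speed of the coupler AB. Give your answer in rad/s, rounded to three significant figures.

5.80

ω₂ = 39.02 rad/s (from 6.21 rev/s).
Differentiating the loop-closure r₂e^{iθ₂}+r₃e^{iθ₃}=r₁+r₄e^{iθ₄} gives r₂ω₂e^{iθ₂}+r₃ω₃e^{iθ₃}=r₄ω₄e^{iθ₄}.
Eliminating the other unknown: ω₃ = r₂ω₂ sin(θ₄−θ₂) / [r₃ sin(θ₃−θ₄)].
Numerator sine = -0.27228; denominator sine = -0.96363.
Result = 0.0102·39.02·(-0.27228) / (0.0194·(-0.96363)) = +5.7966 rad/s; magnitude 5.7966 rad/s.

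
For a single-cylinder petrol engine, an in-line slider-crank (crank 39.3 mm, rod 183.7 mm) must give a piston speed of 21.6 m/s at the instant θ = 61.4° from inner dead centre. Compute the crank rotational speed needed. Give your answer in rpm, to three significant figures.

5410

For an in-line slider-crank, |v_piston| = rω|sinθ|·[1 + r cosθ/√(L² − r² sin²θ)].
With r = 0.0393 m, L = 0.1837 m, θ = 61.4°: the bracketed kinematic factor |dx/dθ| = 0.038102 m.
ω = v/|dx/dθ| = 21.6/0.038102 = 566.89 rad/s.
N = 60ω/(2π) = 5413.4 rpm.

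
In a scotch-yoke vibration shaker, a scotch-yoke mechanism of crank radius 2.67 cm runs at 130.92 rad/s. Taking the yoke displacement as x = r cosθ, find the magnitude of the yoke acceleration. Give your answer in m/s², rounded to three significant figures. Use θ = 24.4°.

417

ω = 130.9 rad/s
x = r cosθ ⇒ ẍ = −rω² cosθ (ω constant).
|a| = rω²|cosθ| = 0.0267·(130.9)²·|cos 24.4°| = 416.76 m/s².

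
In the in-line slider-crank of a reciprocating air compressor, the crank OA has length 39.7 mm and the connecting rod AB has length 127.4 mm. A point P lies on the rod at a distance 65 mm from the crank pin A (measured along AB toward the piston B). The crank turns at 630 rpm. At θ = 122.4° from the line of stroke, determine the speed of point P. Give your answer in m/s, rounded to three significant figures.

ω = 65.97 rad/s.  Crank-pin speed |V_A| = rω = 2.6191 m/s, perpendicular to OA.
Rod angle: sinφ = −(r/L) sinθ ⇒ φ = -15.254°; ω_rod = −rω cosθ/√(L²−r²sin²θ) = +11.418 rad/s.
V_P = V_A + ω_rod × AP, with AP = 0.065 m along the rod.
Components: V_Px = −rω sinθ − a·ω_rod·sinφ = -2.0161 m/s;  V_Py = rω cosθ + a·ω_rod·cosφ = -0.68738 m/s.
|V_P| = √(V_Px² + V_Py²) = 2.1301 m/s.

2.13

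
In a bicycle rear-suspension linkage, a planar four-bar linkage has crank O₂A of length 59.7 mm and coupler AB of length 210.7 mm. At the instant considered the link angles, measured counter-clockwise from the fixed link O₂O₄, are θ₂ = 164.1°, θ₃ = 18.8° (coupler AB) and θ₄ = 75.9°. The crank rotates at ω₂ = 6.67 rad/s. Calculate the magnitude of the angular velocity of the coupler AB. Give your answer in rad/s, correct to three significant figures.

2.25

ω₂ = 6.67 rad/s
Differentiating the loop-closure r₂e^{iθ₂}+r₃e^{iθ₃}=r₁+r₄e^{iθ₄} gives r₂ω₂e^{iθ₂}+r₃ω₃e^{iθ₃}=r₄ω₄e^{iθ₄}.
Eliminating the other unknown: ω₃ = r₂ω₂ sin(θ₄−θ₂) / [r₃ sin(θ₃−θ₄)].
Numerator sine = -0.99951; denominator sine = -0.83962.
Result = 0.0597·6.67·(-0.99951) / (0.2107·(-0.83962)) = +2.2498 rad/s; magnitude 2.2498 rad/s.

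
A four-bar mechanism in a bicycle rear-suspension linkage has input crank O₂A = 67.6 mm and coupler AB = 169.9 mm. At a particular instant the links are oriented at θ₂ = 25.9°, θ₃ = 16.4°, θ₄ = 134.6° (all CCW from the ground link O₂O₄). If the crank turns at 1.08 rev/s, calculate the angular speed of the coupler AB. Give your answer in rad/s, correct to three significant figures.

2.90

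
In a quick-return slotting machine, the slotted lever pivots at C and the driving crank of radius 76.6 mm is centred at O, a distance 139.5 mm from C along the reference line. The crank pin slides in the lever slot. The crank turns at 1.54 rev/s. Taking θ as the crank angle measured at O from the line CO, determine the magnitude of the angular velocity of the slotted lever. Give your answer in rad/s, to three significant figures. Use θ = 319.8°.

ω = 9.676 rad/s (from 1.54 rev/s).
Crank pin A relative to C: A = (d + r cosθ, r sinθ); lever angle φ = atan2(r sinθ, d + r cosθ).
Differentiating tanφ: φ̇ = rω(d cosθ + r)/(d² + r² + 2dr cosθ).
d² + r² + 2dr cosθ = |CA|² = 0.0416512 m²;  d cosθ + r = +0.18315 m.
|ω_lever| = |0.0766·9.676·+0.18315| / 0.0416512 = 3.2592 rad/s.

3.26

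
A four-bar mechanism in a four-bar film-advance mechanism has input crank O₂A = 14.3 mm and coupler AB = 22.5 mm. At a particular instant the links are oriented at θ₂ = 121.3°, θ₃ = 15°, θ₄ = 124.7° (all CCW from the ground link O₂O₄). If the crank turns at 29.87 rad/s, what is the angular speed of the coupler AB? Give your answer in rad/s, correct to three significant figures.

ω₂ = 29.87 rad/s
Differentiating the loop-closure r₂e^{iθ₂}+r₃e^{iθ₃}=r₁+r₄e^{iθ₄} gives r₂ω₂e^{iθ₂}+r₃ω₃e^{iθ₃}=r₄ω₄e^{iθ₄}.
Eliminating the other unknown: ω₃ = r₂ω₂ sin(θ₄−θ₂) / [r₃ sin(θ₃−θ₄)].
Numerator sine = +0.05931; denominator sine = -0.94147.
Result = 0.0143·29.87·(+0.05931) / (0.0225·(-0.94147)) = -1.1959 rad/s; magnitude 1.1959 rad/s.

1.20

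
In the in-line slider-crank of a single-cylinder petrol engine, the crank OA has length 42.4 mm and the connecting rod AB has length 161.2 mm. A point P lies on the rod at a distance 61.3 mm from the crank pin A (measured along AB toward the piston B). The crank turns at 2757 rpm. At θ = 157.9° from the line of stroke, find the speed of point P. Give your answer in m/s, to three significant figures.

8.18

ω = 288.7 rad/s.  Crank-pin speed |V_A| = rω = 12.241 m/s, perpendicular to OA.
Rod angle: sinφ = −(r/L) sinθ ⇒ φ = -5.679°; ω_rod = −rω cosθ/√(L²−r²sin²θ) = +70.707 rad/s.
V_P = V_A + ω_rod × AP, with AP = 0.0613 m along the rod.
Components: V_Px = −rω sinθ − a·ω_rod·sinφ = -4.1766 m/s;  V_Py = rω cosθ + a·ω_rod·cosφ = -7.029 m/s.
|V_P| = √(V_Px² + V_Py²) = 8.1762 m/s.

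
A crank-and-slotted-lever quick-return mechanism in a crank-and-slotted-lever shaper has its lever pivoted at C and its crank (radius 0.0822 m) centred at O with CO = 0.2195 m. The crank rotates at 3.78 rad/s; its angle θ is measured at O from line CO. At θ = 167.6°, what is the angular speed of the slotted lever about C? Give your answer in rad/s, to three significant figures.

2.09

ω = 3.78 rad/s
Crank pin A relative to C: A = (d + r cosθ, r sinθ); lever angle φ = atan2(r sinθ, d + r cosθ).
Differentiating tanφ: φ̇ = rω(d cosθ + r)/(d² + r² + 2dr cosθ).
d² + r² + 2dr cosθ = |CA|² = 0.0196931 m²;  d cosθ + r = -0.13218 m.
|ω_lever| = |0.0822·3.78·-0.13218| / 0.0196931 = 2.0855 rad/s.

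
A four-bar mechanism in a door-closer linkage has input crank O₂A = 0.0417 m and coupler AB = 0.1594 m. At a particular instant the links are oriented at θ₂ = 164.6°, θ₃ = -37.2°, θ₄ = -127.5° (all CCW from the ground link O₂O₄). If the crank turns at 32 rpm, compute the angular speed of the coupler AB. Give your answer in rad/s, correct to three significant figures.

ω₂ = 3.351 rad/s (from 32 rpm).
Differentiating the loop-closure r₂e^{iθ₂}+r₃e^{iθ₃}=r₁+r₄e^{iθ₄} gives r₂ω₂e^{iθ₂}+r₃ω₃e^{iθ₃}=r₄ω₄e^{iθ₄}.
Eliminating the other unknown: ω₃ = r₂ω₂ sin(θ₄−θ₂) / [r₃ sin(θ₃−θ₄)].
Numerator sine = +0.92653; denominator sine = +0.99999.
Result = 0.0417·3.351·(+0.92653) / (0.1594·(+0.99999)) = +0.81225 rad/s; magnitude 0.81225 rad/s.

0.812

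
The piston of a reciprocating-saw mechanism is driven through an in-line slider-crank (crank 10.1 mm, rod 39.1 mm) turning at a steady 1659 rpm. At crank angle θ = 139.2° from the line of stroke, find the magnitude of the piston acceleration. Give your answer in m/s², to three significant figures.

218

ω = 2π·1659/60 = 173.7 rad/s
x(θ) = r cosθ + √(L² − r² sin²θ); with ω constant, a = ω²·d²x/dθ².
d²x/dθ² = −r cosθ − r²(cos2θ)/√u − r⁴ sin²2θ/(4u^{3/2}),  u = L² − r² sin²θ = 0.00148526 m².
Substituting r = 0.0101 m, L = 0.0391 m, θ = 139.2°: d²x/dθ² = +0.0072145 m.
a = ω²·d²x/dθ² = (173.7)²·(+0.0072145) = +217.75 m/s²;  |a| = 217.75 m/s².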